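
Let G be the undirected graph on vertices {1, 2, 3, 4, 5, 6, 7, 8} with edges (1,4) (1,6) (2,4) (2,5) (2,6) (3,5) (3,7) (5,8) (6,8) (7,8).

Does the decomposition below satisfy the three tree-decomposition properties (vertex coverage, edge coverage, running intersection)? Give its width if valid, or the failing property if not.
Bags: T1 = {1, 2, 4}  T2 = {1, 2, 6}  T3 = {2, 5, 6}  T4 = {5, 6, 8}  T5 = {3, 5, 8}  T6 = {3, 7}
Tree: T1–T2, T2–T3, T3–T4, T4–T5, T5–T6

No — edge (8,7) lies in no bag.

A tree decomposition must satisfy three properties: every vertex lies in some bag; for every edge, both endpoints lie together in some bag; and for every vertex, the bags containing it form a connected subtree. Here edge (8,7) lies in no bag, so the decomposition is invalid.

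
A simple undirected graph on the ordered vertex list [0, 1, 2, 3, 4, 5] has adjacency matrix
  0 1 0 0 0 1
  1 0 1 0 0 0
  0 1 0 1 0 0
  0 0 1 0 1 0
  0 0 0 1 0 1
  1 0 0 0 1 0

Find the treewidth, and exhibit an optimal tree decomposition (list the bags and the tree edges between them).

The largest bag has 3 vertices, giving width 2; this decomposition certifies tw(G) ≤ 2. The edges 2–3–4–5–0–1–2 form a cycle, so G is not a tree and its treewidth is at least 2. Hence tw(G) = 2 exactly.

Treewidth 2.
Bags: B1 = {2, 3, 4}  B2 = {2, 4, 5}  B3 = {0, 2, 5}  B4 = {0, 1, 2}
Tree: B1–B2, B2–B3, B3–B4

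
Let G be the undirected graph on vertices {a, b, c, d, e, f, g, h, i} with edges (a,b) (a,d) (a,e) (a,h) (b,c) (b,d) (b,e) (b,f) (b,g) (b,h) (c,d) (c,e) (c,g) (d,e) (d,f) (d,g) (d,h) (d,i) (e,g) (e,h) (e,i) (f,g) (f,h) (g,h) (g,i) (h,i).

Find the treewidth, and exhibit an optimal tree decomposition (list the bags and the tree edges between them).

Each bag holds 5 vertices, so the decomposition has width 4, which upper-bounds the treewidth. For the lower bound, the 5 vertices {b, d, e, g, h} are pairwise adjacent, and any tree decomposition puts a clique entirely inside one bag — forcing width ≥ 4. Combining the bounds, tw(G) = 4.

Treewidth 4.
Bags: B1 = {b, d, e, g, h}  B2 = {a, b, d, e, h}  B3 = {b, d, f, g, h}  B4 = {b, c, d, e, g}  B5 = {d, e, g, h, i}
Tree: B1–B2, B1–B3, B1–B4, B1–B5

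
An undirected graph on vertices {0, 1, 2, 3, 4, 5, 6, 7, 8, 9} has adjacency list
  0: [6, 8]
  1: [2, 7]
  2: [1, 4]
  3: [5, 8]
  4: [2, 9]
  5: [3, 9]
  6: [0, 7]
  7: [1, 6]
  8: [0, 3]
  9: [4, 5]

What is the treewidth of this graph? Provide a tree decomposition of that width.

Treewidth 2.
Bags: B1 = {1, 2, 7}  B2 = {2, 6, 7}  B3 = {0, 2, 6}  B4 = {0, 2, 8}  B5 = {2, 3, 8}  B6 = {2, 3, 5}  B7 = {2, 5, 9}  B8 = {2, 4, 9}
Tree: B1–B2, B2–B3, B3–B4, B4–B5, B5–B6, B6–B7, B7–B8

Each bag holds 3 vertices, so the decomposition has width 2, which upper-bounds the treewidth. For the lower bound, G contains the cycle 2–1–7–6–0–8–3–5–9–4–2, so G is not a forest; only forests have treewidth ≤ 1, hence tw(G) ≥ 2. The upper and lower bounds meet at 2, so that is the treewidth.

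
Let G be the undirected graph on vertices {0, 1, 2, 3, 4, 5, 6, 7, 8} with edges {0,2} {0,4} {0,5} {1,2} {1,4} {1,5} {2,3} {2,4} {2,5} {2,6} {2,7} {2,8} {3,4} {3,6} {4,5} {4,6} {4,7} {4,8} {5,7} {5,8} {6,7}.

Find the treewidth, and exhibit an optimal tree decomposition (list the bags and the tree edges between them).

Each bag holds 4 vertices, so the decomposition has width 3, which upper-bounds the treewidth. Conversely, {2, 3, 4, 6} is a clique of size 4, and the vertices of any clique must share a bag in every tree decomposition; so some bag has ≥ 4 vertices and tw(G) ≥ 3. Combining the bounds, tw(G) = 3.

Treewidth 3.
One such decomposition:
Bags: B1 = {2, 4, 5, 7}  B2 = {2, 4, 5, 8}  B3 = {2, 4, 6, 7}  B4 = {2, 3, 4, 6}  B5 = {1, 2, 4, 5}  B6 = {0, 2, 4, 5}
Tree: B1–B2, B1–B3, B3–B4, B2–B5, B1–B6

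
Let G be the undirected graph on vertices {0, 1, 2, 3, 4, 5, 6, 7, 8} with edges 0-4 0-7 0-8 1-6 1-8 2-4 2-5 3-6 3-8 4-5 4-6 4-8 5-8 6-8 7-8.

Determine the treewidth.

A width-2 tree decomposition is:
Bags: B1 = {4, 6, 8}  B2 = {1, 6, 8}  B3 = {0, 4, 8}  B4 = {4, 5, 8}  B5 = {2, 4, 5}  B6 = {0, 7, 8}  B7 = {3, 6, 8}
Tree: B1–B2, B1–B3, B1–B4, B4–B5, B3–B6, B1–B7
Each bag holds 3 vertices, so the decomposition has width 2, which upper-bounds the treewidth. Conversely, {1, 6, 8} is a clique of size 3, and the vertices of any clique must share a bag in every tree decomposition; so some bag has ≥ 3 vertices and tw(G) ≥ 2. Therefore the treewidth is 2.

2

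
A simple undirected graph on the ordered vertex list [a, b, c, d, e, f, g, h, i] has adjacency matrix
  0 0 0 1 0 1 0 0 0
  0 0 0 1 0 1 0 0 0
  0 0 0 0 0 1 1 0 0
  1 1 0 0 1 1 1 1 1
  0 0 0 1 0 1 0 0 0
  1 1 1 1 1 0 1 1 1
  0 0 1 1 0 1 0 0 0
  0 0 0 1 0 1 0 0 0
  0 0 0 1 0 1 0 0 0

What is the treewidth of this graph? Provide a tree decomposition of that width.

Treewidth 2.
One such decomposition:
Bags: B1 = {d, f, h}  B2 = {a, d, f}  B3 = {b, d, f}  B4 = {d, e, f}  B5 = {d, f, g}  B6 = {c, f, g}  B7 = {d, f, i}
Tree: B1–B2, B1–B3, B3–B4, B2–B5, B5–B6, B2–B7

Each bag holds 3 vertices, so the decomposition has width 2, which upper-bounds the treewidth. Conversely, {d, f, g} is a clique of size 3, and the vertices of any clique must share a bag in every tree decomposition; so some bag has ≥ 3 vertices and tw(G) ≥ 2. The upper and lower bounds meet at 2, so that is the treewidth.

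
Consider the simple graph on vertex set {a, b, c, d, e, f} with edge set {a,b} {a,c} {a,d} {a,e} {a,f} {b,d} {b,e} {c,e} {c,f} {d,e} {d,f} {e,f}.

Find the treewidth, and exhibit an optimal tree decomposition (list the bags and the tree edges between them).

The largest bag has 4 vertices, giving width 3; this decomposition certifies tw(G) ≤ 3. For the lower bound, the 4 vertices {a, d, e, f} are pairwise adjacent, and any tree decomposition puts a clique entirely inside one bag — forcing width ≥ 3. Hence tw(G) = 3 exactly.

Treewidth 3.
Bags: B1 = {a, c, e, f}  B2 = {a, d, e, f}  B3 = {a, b, d, e}
Tree: B1–B2, B2–B3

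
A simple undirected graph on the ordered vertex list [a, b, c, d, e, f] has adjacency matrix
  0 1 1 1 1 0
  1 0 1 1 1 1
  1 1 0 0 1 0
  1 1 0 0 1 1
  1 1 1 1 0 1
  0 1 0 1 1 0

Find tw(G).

A width-3 tree decomposition is:
Bags: B1 = {a, b, d, e}  B2 = {a, b, c, e}  B3 = {b, d, e, f}
Tree: B1–B2, B1–B3
Every bag has size at most 4, so the width is 4 − 1 = 3 and tw(G) ≤ 3. On the other hand G contains the 4-clique {b, d, e, f}. A clique must lie in a single bag of any decomposition, so no decomposition can have width below 3. The upper and lower bounds meet at 3, so that is the treewidth.

3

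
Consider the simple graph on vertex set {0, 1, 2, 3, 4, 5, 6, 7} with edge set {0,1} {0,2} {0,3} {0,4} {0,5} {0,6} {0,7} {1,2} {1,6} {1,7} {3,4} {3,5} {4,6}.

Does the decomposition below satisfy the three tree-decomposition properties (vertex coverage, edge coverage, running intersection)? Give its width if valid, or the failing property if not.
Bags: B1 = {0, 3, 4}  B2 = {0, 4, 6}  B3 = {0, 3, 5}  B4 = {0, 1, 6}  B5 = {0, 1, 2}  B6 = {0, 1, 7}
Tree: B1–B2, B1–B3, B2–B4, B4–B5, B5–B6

Every vertex of G appears in some bag (union = {0, 1, 2, 3, 4, 5, 6, 7}); every edge is covered by a bag; and for each vertex v the set of bags containing v is connected in the bag tree. The decomposition is therefore valid. The largest bag has 3 vertices, so the width is 2.

Yes; width 2.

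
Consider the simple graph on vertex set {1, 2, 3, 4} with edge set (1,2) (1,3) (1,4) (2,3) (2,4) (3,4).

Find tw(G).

3

A width-3 tree decomposition is:
Bags: B1 = {1, 2, 3, 4}
Tree: (single bag)
With just one bag of size 4, the width is 4 − 1 = 3, so tw(G) ≤ 3. Conversely, {1, 2, 3, 4} is a clique of size 4, and the vertices of any clique must share a bag in every tree decomposition; so some bag has ≥ 4 vertices and tw(G) ≥ 3. Combining the bounds, tw(G) = 3.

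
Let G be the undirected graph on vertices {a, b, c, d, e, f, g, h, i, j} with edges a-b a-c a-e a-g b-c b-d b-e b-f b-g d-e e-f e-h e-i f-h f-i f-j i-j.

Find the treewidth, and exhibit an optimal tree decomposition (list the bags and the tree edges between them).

Each bag holds 3 vertices, so the decomposition has width 2, which upper-bounds the treewidth. Conversely, {f, i, j} is a clique of size 3, and the vertices of any clique must share a bag in every tree decomposition; so some bag has ≥ 3 vertices and tw(G) ≥ 2. Hence tw(G) = 2 exactly.

Treewidth 2.
One optimal decomposition is:
Bags: B1 = {e, f, i}  B2 = {b, e, f}  B3 = {a, b, e}  B4 = {e, f, h}  B5 = {b, d, e}  B6 = {a, b, c}  B7 = {a, b, g}  B8 = {f, i, j}
Tree: B1–B2, B2–B3, B1–B4, B3–B5, B3–B6, B6–B7, B1–B8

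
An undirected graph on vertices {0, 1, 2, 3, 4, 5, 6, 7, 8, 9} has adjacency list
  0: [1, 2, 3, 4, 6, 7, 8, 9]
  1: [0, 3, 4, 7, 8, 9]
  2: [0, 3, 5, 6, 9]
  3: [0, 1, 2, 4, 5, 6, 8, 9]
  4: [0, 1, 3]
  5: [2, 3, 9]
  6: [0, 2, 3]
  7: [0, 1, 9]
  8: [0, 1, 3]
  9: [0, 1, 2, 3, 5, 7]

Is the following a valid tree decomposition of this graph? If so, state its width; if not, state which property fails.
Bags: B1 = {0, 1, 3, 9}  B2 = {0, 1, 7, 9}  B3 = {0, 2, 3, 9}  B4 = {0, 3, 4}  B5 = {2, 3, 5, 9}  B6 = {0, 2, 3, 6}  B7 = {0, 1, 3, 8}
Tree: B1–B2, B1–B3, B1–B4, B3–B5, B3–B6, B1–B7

A tree decomposition must satisfy three properties: every vertex lies in some bag; for every edge, both endpoints lie together in some bag; and for every vertex, the bags containing it form a connected subtree. Here edge (1,4) lies in no bag, so the decomposition is invalid.

No — edge (1,4) lies in no bag.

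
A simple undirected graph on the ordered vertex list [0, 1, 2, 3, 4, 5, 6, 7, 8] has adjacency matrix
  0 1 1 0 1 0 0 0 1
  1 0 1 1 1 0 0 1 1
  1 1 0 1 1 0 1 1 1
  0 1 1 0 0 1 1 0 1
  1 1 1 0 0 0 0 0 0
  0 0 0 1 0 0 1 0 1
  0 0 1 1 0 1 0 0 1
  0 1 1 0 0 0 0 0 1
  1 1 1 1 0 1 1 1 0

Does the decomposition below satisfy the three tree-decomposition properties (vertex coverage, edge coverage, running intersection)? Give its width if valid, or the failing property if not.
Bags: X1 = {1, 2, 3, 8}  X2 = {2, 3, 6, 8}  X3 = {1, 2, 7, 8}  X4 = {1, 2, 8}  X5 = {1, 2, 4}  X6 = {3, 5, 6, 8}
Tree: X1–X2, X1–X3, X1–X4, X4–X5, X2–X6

A tree decomposition must satisfy three properties: every vertex lies in some bag; for every edge, both endpoints lie together in some bag; and for every vertex, the bags containing it form a connected subtree. Here vertex 0 appears in no bag, so the decomposition is invalid.

No — vertex 0 appears in no bag.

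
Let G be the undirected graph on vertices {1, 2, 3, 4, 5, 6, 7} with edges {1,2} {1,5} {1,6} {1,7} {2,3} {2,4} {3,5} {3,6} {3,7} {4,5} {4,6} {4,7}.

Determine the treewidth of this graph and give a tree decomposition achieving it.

Treewidth 3.
One optimal decomposition is:
Bags: B1 = {1, 3, 4, 7}  B2 = {1, 2, 3, 4}  B3 = {1, 3, 4, 6}  B4 = {1, 3, 4, 5}
Tree: B1–B2, B2–B3, B3–B4

Each bag holds 4 vertices, so the decomposition has width 3, which upper-bounds the treewidth. For the lower bound: the 4 vertex sets {1,7}, {2,3}, {4}, {6} are disjoint, each induces a connected subgraph, and every pair is joined by at least one edge of G. Contracting each set to a single vertex therefore yields K_{4} as a minor, and since treewidth is minor-monotone, tw(G) ≥ tw(K_{4}) = 3. The upper and lower bounds meet at 3, so that is the treewidth.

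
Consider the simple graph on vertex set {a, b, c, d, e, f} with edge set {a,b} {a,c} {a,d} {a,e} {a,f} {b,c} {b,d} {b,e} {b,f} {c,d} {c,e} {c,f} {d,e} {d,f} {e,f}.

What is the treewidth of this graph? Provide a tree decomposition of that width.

A single bag containing all 6 vertices is trivially a valid decomposition of width 5. For the lower bound, the 6 vertices {a, b, c, d, e, f} are pairwise adjacent, and any tree decomposition puts a clique entirely inside one bag — forcing width ≥ 5. Hence tw(G) = 5 exactly.

Treewidth 5.
Bags: B1 = {a, b, c, d, e, f}
Tree: (single bag)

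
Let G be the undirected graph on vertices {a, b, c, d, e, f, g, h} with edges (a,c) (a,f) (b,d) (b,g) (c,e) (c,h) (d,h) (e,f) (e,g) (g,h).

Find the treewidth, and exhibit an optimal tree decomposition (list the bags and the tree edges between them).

Each bag holds 3 vertices, so the decomposition has width 2, which upper-bounds the treewidth. The edges b–d–h–g–b form a cycle, so G is not a tree and its treewidth is at least 2. Combining the bounds, tw(G) = 2.

Treewidth 2.
Bags: B1 = {b, d, g}  B2 = {d, g, h}  B3 = {e, g, h}  B4 = {c, e, h}  B5 = {c, e, f}  B6 = {a, c, f}
Tree: B1–B2, B2–B3, B3–B4, B4–B5, B5–B6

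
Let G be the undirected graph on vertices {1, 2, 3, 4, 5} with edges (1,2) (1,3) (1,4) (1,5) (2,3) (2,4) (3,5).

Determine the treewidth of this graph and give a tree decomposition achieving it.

The largest bag has 3 vertices, giving width 2; this decomposition certifies tw(G) ≤ 2. On the other hand G contains the 3-clique {1, 2, 3}. A clique must lie in a single bag of any decomposition, so no decomposition can have width below 2. Therefore the treewidth is 2.

Treewidth 2.
One such decomposition:
Bags: B1 = {1, 2, 4}  B2 = {1, 2, 3}  B3 = {1, 3, 5}
Tree: B1–B2, B2–B3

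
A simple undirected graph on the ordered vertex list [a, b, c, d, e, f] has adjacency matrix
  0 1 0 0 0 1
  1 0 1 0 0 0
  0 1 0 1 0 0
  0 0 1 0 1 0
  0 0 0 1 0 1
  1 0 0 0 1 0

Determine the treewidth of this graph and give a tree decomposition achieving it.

Treewidth 2.
One such decomposition:
Bags: B1 = {b, c, d}  B2 = {b, d, e}  B3 = {b, e, f}  B4 = {a, b, f}
Tree: B1–B2, B2–B3, B3–B4

Every bag has size at most 3, so the width is 3 − 1 = 2 and tw(G) ≤ 2. Since b–c–d–e–f–a–b is a cycle in G, G is not acyclic. Forests are exactly the graphs of treewidth ≤ 1, so tw(G) ≥ 2. Hence tw(G) = 2 exactly.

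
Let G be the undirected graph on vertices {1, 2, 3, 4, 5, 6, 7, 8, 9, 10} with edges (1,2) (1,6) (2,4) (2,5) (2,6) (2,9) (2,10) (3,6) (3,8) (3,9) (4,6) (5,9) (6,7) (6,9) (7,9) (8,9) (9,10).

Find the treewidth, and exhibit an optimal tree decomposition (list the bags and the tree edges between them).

Every bag has size at most 3, so the width is 3 − 1 = 2 and tw(G) ≤ 2. On the other hand G contains the 3-clique {1, 2, 6}. A clique must lie in a single bag of any decomposition, so no decomposition can have width below 2. Combining the bounds, tw(G) = 2.

Treewidth 2.
Bags: B1 = {2, 6, 9}  B2 = {2, 5, 9}  B3 = {3, 6, 9}  B4 = {3, 8, 9}  B5 = {2, 9, 10}  B6 = {1, 2, 6}  B7 = {2, 4, 6}  B8 = {6, 7, 9}
Tree: B1–B2, B1–B3, B3–B4, B2–B5, B1–B6, B1–B7, B3–B8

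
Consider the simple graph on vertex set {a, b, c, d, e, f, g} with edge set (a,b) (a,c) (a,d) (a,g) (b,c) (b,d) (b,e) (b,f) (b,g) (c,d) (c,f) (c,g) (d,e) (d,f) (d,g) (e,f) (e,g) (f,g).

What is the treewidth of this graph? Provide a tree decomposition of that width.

Every bag has size at most 5, so the width is 5 − 1 = 4 and tw(G) ≤ 4. On the other hand G contains the 5-clique {b, d, e, f, g}. A clique must lie in a single bag of any decomposition, so no decomposition can have width below 4. Hence tw(G) = 4 exactly.

Treewidth 4.
One optimal decomposition is:
Bags: B1 = {b, c, d, f, g}  B2 = {a, b, c, d, g}  B3 = {b, d, e, f, g}
Tree: B1–B2, B1–B3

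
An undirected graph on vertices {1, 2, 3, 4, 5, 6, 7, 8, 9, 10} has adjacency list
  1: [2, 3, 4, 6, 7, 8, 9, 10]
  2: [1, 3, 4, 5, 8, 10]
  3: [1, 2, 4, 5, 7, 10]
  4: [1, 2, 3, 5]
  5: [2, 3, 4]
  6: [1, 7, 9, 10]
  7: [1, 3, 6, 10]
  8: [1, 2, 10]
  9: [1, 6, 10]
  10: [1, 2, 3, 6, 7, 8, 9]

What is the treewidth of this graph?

A width-3 tree decomposition is:
Bags: B1 = {1, 6, 7, 10}  B2 = {1, 3, 7, 10}  B3 = {1, 2, 3, 10}  B4 = {1, 2, 3, 4}  B5 = {2, 3, 4, 5}  B6 = {1, 2, 8, 10}  B7 = {1, 6, 9, 10}
Tree: B1–B2, B2–B3, B3–B4, B4–B5, B3–B6, B1–B7
The largest bag has 4 vertices, giving width 3; this decomposition certifies tw(G) ≤ 3. On the other hand G contains the 4-clique {1, 6, 9, 10}. A clique must lie in a single bag of any decomposition, so no decomposition can have width below 3. Combining the bounds, tw(G) = 3.

3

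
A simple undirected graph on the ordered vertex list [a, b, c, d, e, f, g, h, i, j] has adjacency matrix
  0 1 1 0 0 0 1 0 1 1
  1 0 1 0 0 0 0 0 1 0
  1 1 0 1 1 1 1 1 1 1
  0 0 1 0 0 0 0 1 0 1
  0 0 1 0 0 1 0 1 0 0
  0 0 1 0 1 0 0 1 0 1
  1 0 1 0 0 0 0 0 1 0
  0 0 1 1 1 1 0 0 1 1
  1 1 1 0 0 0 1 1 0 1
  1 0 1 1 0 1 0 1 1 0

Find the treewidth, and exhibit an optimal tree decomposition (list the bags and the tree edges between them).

Each bag holds 4 vertices, so the decomposition has width 3, which upper-bounds the treewidth. For the lower bound, the 4 vertices {a, c, g, i} are pairwise adjacent, and any tree decomposition puts a clique entirely inside one bag — forcing width ≥ 3. Combining the bounds, tw(G) = 3.

Treewidth 3.
Bags: B1 = {a, c, i, j}  B2 = {c, h, i, j}  B3 = {c, d, h, j}  B4 = {c, f, h, j}  B5 = {a, b, c, i}  B6 = {a, c, g, i}  B7 = {c, e, f, h}
Tree: B1–B2, B2–B3, B2–B4, B1–B5, B5–B6, B4–B7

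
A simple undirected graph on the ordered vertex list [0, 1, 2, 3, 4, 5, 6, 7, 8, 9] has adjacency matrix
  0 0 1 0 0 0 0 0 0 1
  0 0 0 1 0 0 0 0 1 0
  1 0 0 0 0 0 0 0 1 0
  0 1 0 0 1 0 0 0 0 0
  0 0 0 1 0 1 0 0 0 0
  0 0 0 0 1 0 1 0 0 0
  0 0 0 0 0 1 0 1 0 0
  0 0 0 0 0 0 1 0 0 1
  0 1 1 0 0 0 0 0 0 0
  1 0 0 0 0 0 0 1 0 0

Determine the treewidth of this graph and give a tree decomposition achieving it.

The largest bag has 3 vertices, giving width 2; this decomposition certifies tw(G) ≤ 2. Since 8–2–0–9–7–6–5–4–3–1–8 is a cycle in G, G is not acyclic. Forests are exactly the graphs of treewidth ≤ 1, so tw(G) ≥ 2. Combining the bounds, tw(G) = 2.

Treewidth 2.
Bags: B1 = {0, 2, 8}  B2 = {0, 8, 9}  B3 = {7, 8, 9}  B4 = {6, 7, 8}  B5 = {5, 6, 8}  B6 = {4, 5, 8}  B7 = {3, 4, 8}  B8 = {1, 3, 8}
Tree: B1–B2, B2–B3, B3–B4, B4–B5, B5–B6, B6–B7, B7–B8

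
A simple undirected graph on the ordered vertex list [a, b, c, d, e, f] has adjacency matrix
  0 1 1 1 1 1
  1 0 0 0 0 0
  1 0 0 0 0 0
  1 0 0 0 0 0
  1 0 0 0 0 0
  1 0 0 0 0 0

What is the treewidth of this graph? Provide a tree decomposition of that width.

Treewidth 1.
One optimal decomposition is:
Bags: B1 = {a, d}  B2 = {a, e}  B3 = {a, b}  B4 = {a, c}  B5 = {a, f}
Tree: B1–B2, B2–B3, B2–B4, B2–B5

The largest bag has 2 vertices, giving width 1; this decomposition certifies tw(G) ≤ 1. G has an edge, so its treewidth is at least 1. Combining the bounds, tw(G) = 1.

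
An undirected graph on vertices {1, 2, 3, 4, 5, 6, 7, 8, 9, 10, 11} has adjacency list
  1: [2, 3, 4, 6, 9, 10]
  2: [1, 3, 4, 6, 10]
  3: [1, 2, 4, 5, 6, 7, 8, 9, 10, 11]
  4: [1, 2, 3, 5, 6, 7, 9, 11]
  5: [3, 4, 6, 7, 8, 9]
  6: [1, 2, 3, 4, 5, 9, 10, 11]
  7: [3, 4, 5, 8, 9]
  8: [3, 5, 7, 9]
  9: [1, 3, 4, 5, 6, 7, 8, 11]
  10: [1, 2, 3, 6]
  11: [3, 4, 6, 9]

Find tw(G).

4

A width-4 tree decomposition is:
Bags: B1 = {3, 4, 5, 6, 9}  B2 = {1, 3, 4, 6, 9}  B3 = {3, 4, 6, 9, 11}  B4 = {1, 2, 3, 4, 6}  B5 = {3, 4, 5, 7, 9}  B6 = {3, 5, 7, 8, 9}  B7 = {1, 2, 3, 6, 10}
Tree: B1–B2, B1–B3, B2–B4, B1–B5, B5–B6, B4–B7
Every bag has size at most 5, so the width is 5 − 1 = 4 and tw(G) ≤ 4. For the lower bound, the 5 vertices {3, 5, 7, 8, 9} are pairwise adjacent, and any tree decomposition puts a clique entirely inside one bag — forcing width ≥ 4. Therefore the treewidth is 4.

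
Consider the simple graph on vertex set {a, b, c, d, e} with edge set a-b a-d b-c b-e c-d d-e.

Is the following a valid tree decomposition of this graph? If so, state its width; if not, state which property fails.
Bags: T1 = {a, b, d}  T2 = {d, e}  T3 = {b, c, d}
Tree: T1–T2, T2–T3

No — edge (b,e) lies in no bag.

A tree decomposition must satisfy three properties: every vertex lies in some bag; for every edge, both endpoints lie together in some bag; and for every vertex, the bags containing it form a connected subtree. Here edge (b,e) lies in no bag, so the decomposition is invalid.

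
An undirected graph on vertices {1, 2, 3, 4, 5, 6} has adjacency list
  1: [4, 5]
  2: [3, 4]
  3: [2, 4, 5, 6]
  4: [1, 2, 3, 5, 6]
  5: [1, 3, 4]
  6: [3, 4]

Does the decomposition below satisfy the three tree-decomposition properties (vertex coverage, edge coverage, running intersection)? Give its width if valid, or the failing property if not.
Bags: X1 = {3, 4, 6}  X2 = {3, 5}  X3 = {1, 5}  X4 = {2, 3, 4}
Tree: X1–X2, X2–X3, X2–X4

A tree decomposition must satisfy three properties: every vertex lies in some bag; for every edge, both endpoints lie together in some bag; and for every vertex, the bags containing it form a connected subtree. Here edge (4,5) lies in no bag, so the decomposition is invalid.

No — edge (4,5) lies in no bag.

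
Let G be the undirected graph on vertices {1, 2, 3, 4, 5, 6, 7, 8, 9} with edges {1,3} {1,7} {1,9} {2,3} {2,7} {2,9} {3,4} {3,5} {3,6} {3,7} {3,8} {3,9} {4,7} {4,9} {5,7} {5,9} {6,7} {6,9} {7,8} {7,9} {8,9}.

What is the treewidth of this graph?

A width-3 tree decomposition is:
Bags: B1 = {3, 7, 8, 9}  B2 = {3, 4, 7, 9}  B3 = {2, 3, 7, 9}  B4 = {3, 6, 7, 9}  B5 = {1, 3, 7, 9}  B6 = {3, 5, 7, 9}
Tree: B1–B2, B2–B3, B1–B4, B4–B5, B2–B6
Each bag holds 4 vertices, so the decomposition has width 3, which upper-bounds the treewidth. For the lower bound, the 4 vertices {1, 3, 7, 9} are pairwise adjacent, and any tree decomposition puts a clique entirely inside one bag — forcing width ≥ 3. Combining the bounds, tw(G) = 3.

3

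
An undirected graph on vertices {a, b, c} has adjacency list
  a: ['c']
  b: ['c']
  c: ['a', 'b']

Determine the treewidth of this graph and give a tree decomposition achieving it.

The largest bag has 2 vertices, giving width 1; this decomposition certifies tw(G) ≤ 1. Any graph with an edge has treewidth ≥ 1, and G has the edge c–a. Hence tw(G) = 1 exactly.

Treewidth 1.
One optimal decomposition is:
Bags: B1 = {a, c}  B2 = {b, c}
Tree: B1–B2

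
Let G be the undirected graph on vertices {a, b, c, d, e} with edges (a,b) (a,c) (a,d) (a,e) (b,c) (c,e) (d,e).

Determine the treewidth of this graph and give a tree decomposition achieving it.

Each bag holds 3 vertices, so the decomposition has width 2, which upper-bounds the treewidth. For the lower bound, the 3 vertices {a, d, e} are pairwise adjacent, and any tree decomposition puts a clique entirely inside one bag — forcing width ≥ 2. The upper and lower bounds meet at 2, so that is the treewidth.

Treewidth 2.
One such decomposition:
Bags: B1 = {a, c, e}  B2 = {a, d, e}  B3 = {a, b, c}
Tree: B1–B2, B1–B3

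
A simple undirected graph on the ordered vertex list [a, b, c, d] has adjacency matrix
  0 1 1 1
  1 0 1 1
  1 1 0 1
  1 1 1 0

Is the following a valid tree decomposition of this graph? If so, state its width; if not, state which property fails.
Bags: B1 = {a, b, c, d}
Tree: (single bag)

Yes; width 3.

Vertex coverage: the bags together contain {a, b, c, d}, the full vertex set. Edge coverage: each edge of G has both endpoints in at least one bag. Running intersection: for every vertex, the bags containing it form a connected subtree. All three properties hold, so this is a valid tree decomposition of width max|bag| − 1 = 3, and hence tw(G) ≤ 3.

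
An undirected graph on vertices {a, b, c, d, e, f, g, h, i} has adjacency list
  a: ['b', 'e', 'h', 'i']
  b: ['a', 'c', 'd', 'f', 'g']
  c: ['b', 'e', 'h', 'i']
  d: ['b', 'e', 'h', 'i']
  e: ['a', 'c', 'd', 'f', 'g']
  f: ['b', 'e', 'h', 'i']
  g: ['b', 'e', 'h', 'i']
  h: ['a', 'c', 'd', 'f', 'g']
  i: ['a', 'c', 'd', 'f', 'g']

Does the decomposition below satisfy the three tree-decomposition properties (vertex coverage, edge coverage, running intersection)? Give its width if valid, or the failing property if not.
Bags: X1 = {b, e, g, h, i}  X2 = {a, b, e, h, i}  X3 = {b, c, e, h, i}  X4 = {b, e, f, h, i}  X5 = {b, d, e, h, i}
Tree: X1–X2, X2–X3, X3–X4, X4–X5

Checking the three conditions: (i) the bags cover all of {a, b, c, d, e, f, g, h, i}; (ii) for each edge, some bag contains both endpoints; (iii) the bags containing any fixed vertex form a subtree. All hold, so the decomposition is valid with width 5 − 1 = 4.

Yes; width 4.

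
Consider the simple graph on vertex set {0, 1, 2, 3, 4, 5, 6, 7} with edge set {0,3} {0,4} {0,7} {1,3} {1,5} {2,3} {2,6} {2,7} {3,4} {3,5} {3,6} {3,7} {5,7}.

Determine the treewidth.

A width-2 tree decomposition is:
Bags: B1 = {3, 5, 7}  B2 = {0, 3, 7}  B3 = {2, 3, 7}  B4 = {1, 3, 5}  B5 = {2, 3, 6}  B6 = {0, 3, 4}
Tree: B1–B2, B2–B3, B1–B4, B3–B5, B2–B6
The largest bag has 3 vertices, giving width 2; this decomposition certifies tw(G) ≤ 2. On the other hand G contains the 3-clique {1, 3, 5}. A clique must lie in a single bag of any decomposition, so no decomposition can have width below 2. Combining the bounds, tw(G) = 2.

2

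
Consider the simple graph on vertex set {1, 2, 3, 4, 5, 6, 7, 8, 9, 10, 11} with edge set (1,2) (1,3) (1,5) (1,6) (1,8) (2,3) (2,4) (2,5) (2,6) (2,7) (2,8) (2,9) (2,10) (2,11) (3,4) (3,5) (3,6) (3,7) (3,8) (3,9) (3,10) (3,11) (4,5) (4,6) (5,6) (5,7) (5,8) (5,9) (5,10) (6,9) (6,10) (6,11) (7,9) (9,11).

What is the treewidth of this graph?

A width-4 tree decomposition is:
Bags: B1 = {2, 3, 5, 6, 9}  B2 = {2, 3, 5, 6, 10}  B3 = {2, 3, 4, 5, 6}  B4 = {1, 2, 3, 5, 6}  B5 = {1, 2, 3, 5, 8}  B6 = {2, 3, 5, 7, 9}  B7 = {2, 3, 6, 9, 11}
Tree: B1–B2, B1–B3, B1–B4, B4–B5, B1–B6, B1–B7
Each bag holds 5 vertices, so the decomposition has width 4, which upper-bounds the treewidth. On the other hand G contains the 5-clique {2, 3, 6, 9, 11}. A clique must lie in a single bag of any decomposition, so no decomposition can have width below 4. Combining the bounds, tw(G) = 4.

4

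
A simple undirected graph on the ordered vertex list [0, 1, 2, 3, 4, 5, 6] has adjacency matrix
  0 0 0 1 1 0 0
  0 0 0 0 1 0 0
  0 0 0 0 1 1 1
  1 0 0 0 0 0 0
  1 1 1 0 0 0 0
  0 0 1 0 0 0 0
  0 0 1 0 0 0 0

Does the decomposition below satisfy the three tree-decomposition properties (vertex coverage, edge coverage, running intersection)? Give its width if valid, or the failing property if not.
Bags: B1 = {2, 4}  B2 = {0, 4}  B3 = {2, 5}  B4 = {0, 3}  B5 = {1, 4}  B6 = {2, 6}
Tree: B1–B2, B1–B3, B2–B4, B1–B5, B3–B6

Yes; width 1.

Every vertex of G appears in some bag (union = {0, 1, 2, 3, 4, 5, 6}); every edge is covered by a bag; and for each vertex v the set of bags containing v is connected in the bag tree. The decomposition is therefore valid. The largest bag has 2 vertices, so the width is 1.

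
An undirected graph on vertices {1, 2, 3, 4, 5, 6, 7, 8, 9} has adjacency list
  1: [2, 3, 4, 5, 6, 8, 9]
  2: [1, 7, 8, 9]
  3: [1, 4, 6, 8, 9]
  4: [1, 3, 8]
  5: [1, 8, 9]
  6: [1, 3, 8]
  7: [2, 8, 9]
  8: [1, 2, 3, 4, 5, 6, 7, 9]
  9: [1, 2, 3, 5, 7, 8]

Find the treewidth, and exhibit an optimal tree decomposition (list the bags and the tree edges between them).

Each bag holds 4 vertices, so the decomposition has width 3, which upper-bounds the treewidth. For the lower bound, the 4 vertices {1, 2, 8, 9} are pairwise adjacent, and any tree decomposition puts a clique entirely inside one bag — forcing width ≥ 3. Therefore the treewidth is 3.

Treewidth 3.
Bags: B1 = {1, 2, 8, 9}  B2 = {1, 3, 8, 9}  B3 = {1, 3, 4, 8}  B4 = {1, 5, 8, 9}  B5 = {2, 7, 8, 9}  B6 = {1, 3, 6, 8}
Tree: B1–B2, B2–B3, B1–B4, B1–B5, B3–B6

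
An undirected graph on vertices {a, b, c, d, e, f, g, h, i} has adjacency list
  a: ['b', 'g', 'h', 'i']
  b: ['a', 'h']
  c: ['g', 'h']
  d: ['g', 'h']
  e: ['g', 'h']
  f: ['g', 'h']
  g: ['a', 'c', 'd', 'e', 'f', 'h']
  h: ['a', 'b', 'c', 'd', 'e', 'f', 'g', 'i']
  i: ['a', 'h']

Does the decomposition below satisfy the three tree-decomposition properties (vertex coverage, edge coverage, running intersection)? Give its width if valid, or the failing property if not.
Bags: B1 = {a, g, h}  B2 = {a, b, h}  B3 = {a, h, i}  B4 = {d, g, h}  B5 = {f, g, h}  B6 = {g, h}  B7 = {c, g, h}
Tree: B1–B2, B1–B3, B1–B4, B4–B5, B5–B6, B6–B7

A tree decomposition must satisfy three properties: every vertex lies in some bag; for every edge, both endpoints lie together in some bag; and for every vertex, the bags containing it form a connected subtree. Here vertex e appears in no bag, so the decomposition is invalid.

No — vertex e appears in no bag.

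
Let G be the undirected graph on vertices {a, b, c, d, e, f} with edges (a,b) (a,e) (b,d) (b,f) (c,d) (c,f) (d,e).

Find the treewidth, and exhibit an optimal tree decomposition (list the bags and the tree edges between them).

The largest bag has 3 vertices, giving width 2; this decomposition certifies tw(G) ≤ 2. For the lower bound, G contains the cycle a–e–d–b–a, so G is not a forest; only forests have treewidth ≤ 1, hence tw(G) ≥ 2. Therefore the treewidth is 2.

Treewidth 2.
One optimal decomposition is:
Bags: B1 = {a, b, e}  B2 = {b, d, e}  B3 = {b, d, f}  B4 = {c, d, f}
Tree: B1–B2, B2–B3, B3–B4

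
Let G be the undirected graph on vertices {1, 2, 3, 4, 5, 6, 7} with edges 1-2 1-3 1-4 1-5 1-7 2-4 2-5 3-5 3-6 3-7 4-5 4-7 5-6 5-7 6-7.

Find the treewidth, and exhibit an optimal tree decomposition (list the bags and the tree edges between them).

Each bag holds 4 vertices, so the decomposition has width 3, which upper-bounds the treewidth. Conversely, {1, 3, 5, 7} is a clique of size 4, and the vertices of any clique must share a bag in every tree decomposition; so some bag has ≥ 4 vertices and tw(G) ≥ 3. The upper and lower bounds meet at 3, so that is the treewidth.

Treewidth 3.
One such decomposition:
Bags: B1 = {1, 3, 5, 7}  B2 = {3, 5, 6, 7}  B3 = {1, 4, 5, 7}  B4 = {1, 2, 4, 5}
Tree: B1–B2, B1–B3, B3–B4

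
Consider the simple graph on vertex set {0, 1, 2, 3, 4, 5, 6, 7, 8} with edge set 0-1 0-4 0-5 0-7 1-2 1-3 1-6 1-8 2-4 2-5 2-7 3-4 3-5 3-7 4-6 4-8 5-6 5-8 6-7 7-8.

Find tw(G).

4

A width-4 tree decomposition is:
Bags: B1 = {1, 4, 5, 6, 7}  B2 = {1, 2, 4, 5, 7}  B3 = {0, 1, 4, 5, 7}  B4 = {1, 4, 5, 7, 8}  B5 = {1, 3, 4, 5, 7}
Tree: B1–B2, B2–B3, B3–B4, B4–B5
The largest bag has 5 vertices, giving width 4; this decomposition certifies tw(G) ≤ 4. For the lower bound: the 5 vertex sets {6,7}, {2,5}, {0,4}, {1}, {8} are disjoint, each induces a connected subgraph, and every pair is joined by at least one edge of G. Contracting each set to a single vertex therefore yields K_{5} as a minor, and since treewidth is minor-monotone, tw(G) ≥ tw(K_{5}) = 4. Hence tw(G) = 4 exactly.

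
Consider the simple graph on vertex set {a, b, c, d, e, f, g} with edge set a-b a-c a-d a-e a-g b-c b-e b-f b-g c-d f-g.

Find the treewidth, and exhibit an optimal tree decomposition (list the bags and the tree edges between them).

Every bag has size at most 3, so the width is 3 − 1 = 2 and tw(G) ≤ 2. On the other hand G contains the 3-clique {a, c, d}. A clique must lie in a single bag of any decomposition, so no decomposition can have width below 2. The upper and lower bounds meet at 2, so that is the treewidth.

Treewidth 2.
One such decomposition:
Bags: B1 = {a, c, d}  B2 = {a, b, c}  B3 = {a, b, g}  B4 = {b, f, g}  B5 = {a, b, e}
Tree: B1–B2, B2–B3, B3–B4, B3–B5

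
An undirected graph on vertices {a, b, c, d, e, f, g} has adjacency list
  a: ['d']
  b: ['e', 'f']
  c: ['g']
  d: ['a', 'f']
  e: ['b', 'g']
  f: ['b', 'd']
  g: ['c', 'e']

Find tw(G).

A width-1 tree decomposition is:
Bags: B1 = {a, d}  B2 = {d, f}  B3 = {b, f}  B4 = {b, e}  B5 = {e, g}  B6 = {c, g}
Tree: B1–B2, B2–B3, B3–B4, B4–B5, B5–B6
Each bag holds 2 vertices, so the decomposition has width 1, which upper-bounds the treewidth. Any graph with an edge has treewidth ≥ 1, and G has the edge a–d. The upper and lower bounds meet at 1, so that is the treewidth.

1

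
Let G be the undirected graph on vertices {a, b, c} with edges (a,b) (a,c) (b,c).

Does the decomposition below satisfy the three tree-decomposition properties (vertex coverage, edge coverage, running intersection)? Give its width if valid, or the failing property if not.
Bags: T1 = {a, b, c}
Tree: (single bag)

Yes; width 2.

Checking the three conditions: (i) the bags cover all of {a, b, c}; (ii) for each edge, some bag contains both endpoints; (iii) the bags containing any fixed vertex form a subtree. All hold, so the decomposition is valid with width 3 − 1 = 2.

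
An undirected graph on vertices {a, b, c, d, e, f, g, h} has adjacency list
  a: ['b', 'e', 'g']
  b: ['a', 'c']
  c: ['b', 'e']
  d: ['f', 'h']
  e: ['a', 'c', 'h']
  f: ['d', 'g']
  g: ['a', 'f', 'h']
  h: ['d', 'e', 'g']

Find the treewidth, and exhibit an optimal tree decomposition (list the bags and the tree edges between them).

Treewidth 2.
Bags: B1 = {a, b, c}  B2 = {a, c, e}  B3 = {a, e, g}  B4 = {e, g, h}  B5 = {f, g, h}  B6 = {d, f, h}
Tree: B1–B2, B2–B3, B3–B4, B4–B5, B5–B6

Every bag has size at most 3, so the width is 3 − 1 = 2 and tw(G) ≤ 2. For the lower bound, G contains the cycle b–c–e–a–b, so G is not a forest; only forests have treewidth ≤ 1, hence tw(G) ≥ 2. Hence tw(G) = 2 exactly.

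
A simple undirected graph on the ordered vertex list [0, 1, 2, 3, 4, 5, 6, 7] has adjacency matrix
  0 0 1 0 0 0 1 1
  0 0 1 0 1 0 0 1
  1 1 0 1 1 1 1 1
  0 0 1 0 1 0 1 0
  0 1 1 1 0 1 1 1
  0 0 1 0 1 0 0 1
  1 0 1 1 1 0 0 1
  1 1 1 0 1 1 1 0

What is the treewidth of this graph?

3

A width-3 tree decomposition is:
Bags: B1 = {2, 4, 6, 7}  B2 = {0, 2, 6, 7}  B3 = {1, 2, 4, 7}  B4 = {2, 4, 5, 7}  B5 = {2, 3, 4, 6}
Tree: B1–B2, B1–B3, B3–B4, B1–B5
Every bag has size at most 4, so the width is 4 − 1 = 3 and tw(G) ≤ 3. Conversely, {0, 2, 6, 7} is a clique of size 4, and the vertices of any clique must share a bag in every tree decomposition; so some bag has ≥ 4 vertices and tw(G) ≥ 3. Therefore the treewidth is 3.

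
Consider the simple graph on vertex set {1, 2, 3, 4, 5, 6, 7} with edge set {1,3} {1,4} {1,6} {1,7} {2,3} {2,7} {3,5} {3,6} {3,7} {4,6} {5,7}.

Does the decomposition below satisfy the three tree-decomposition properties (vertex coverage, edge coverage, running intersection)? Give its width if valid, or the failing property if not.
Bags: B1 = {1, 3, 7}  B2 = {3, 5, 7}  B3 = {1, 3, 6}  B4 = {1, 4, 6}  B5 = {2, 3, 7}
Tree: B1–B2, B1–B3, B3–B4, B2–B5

Every vertex of G appears in some bag (union = {1, 2, 3, 4, 5, 6, 7}); every edge is covered by a bag; and for each vertex v the set of bags containing v is connected in the bag tree. The decomposition is therefore valid. The largest bag has 3 vertices, so the width is 2.

Yes; width 2.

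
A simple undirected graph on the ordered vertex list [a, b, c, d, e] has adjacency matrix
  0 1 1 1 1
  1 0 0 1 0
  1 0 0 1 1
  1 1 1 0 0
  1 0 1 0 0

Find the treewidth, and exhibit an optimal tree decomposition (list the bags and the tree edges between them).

Each bag holds 3 vertices, so the decomposition has width 2, which upper-bounds the treewidth. Conversely, {a, c, d} is a clique of size 3, and the vertices of any clique must share a bag in every tree decomposition; so some bag has ≥ 3 vertices and tw(G) ≥ 2. The upper and lower bounds meet at 2, so that is the treewidth.

Treewidth 2.
Bags: B1 = {a, b, d}  B2 = {a, c, d}  B3 = {a, c, e}
Tree: B1–B2, B2–B3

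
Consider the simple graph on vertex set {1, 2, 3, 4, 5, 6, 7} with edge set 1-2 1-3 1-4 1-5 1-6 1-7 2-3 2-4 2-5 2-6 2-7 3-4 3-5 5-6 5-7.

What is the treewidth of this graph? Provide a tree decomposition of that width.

Each bag holds 4 vertices, so the decomposition has width 3, which upper-bounds the treewidth. On the other hand G contains the 4-clique {1, 2, 3, 4}. A clique must lie in a single bag of any decomposition, so no decomposition can have width below 3. Therefore the treewidth is 3.

Treewidth 3.
Bags: B1 = {1, 2, 5, 7}  B2 = {1, 2, 3, 5}  B3 = {1, 2, 3, 4}  B4 = {1, 2, 5, 6}
Tree: B1–B2, B2–B3, B1–B4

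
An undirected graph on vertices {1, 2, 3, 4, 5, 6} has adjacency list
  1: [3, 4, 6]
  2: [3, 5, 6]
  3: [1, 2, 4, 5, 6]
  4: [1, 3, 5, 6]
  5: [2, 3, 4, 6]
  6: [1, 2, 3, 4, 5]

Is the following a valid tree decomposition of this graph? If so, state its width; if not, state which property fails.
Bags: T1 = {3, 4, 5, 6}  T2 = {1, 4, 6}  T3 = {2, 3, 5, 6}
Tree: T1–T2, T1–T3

A tree decomposition must satisfy three properties: every vertex lies in some bag; for every edge, both endpoints lie together in some bag; and for every vertex, the bags containing it form a connected subtree. Here edge (3,1) lies in no bag, so the decomposition is invalid.

No — edge (3,1) lies in no bag.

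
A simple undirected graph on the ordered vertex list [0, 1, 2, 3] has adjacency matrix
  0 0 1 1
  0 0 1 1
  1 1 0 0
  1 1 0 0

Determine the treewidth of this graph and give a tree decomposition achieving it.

Treewidth 2.
One such decomposition:
Bags: B1 = {0, 1, 2}  B2 = {0, 1, 3}
Tree: B1–B2

Each bag holds 3 vertices, so the decomposition has width 2, which upper-bounds the treewidth. The edges 1–2–0–3–1 form a cycle, so G is not a tree and its treewidth is at least 2. Therefore the treewidth is 2.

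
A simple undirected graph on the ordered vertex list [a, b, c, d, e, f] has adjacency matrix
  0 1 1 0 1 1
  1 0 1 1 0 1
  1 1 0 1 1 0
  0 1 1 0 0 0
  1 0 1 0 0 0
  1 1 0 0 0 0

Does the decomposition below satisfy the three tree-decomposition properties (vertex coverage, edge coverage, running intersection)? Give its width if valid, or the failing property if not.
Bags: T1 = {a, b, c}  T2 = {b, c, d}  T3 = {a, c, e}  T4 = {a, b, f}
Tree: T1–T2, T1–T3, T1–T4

Vertex coverage: the bags together contain {a, b, c, d, e, f}, the full vertex set. Edge coverage: each edge of G has both endpoints in at least one bag. Running intersection: for every vertex, the bags containing it form a connected subtree. All three properties hold, so this is a valid tree decomposition of width max|bag| − 1 = 2, and hence tw(G) ≤ 2.

Yes; width 2.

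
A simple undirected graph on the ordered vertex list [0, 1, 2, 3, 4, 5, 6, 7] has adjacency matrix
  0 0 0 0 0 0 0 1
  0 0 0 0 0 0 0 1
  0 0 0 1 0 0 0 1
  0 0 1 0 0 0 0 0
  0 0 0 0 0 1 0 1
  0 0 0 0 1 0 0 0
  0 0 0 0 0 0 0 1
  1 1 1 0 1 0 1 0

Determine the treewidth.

A width-1 tree decomposition is:
Bags: B1 = {1, 7}  B2 = {4, 7}  B3 = {6, 7}  B4 = {0, 7}  B5 = {2, 7}  B6 = {2, 3}  B7 = {4, 5}
Tree: B1–B2, B1–B3, B2–B4, B4–B5, B5–B6, B2–B7
The largest bag has 2 vertices, giving width 1; this decomposition certifies tw(G) ≤ 1. Since G has at least one edge (e.g. 7–1), it is not an edgeless graph, so tw(G) ≥ 1. The upper and lower bounds meet at 1, so that is the treewidth.

1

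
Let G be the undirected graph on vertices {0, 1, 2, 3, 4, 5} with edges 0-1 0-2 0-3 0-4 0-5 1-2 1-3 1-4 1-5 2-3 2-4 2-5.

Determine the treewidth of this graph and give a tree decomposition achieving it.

Each bag holds 4 vertices, so the decomposition has width 3, which upper-bounds the treewidth. For the lower bound, the 4 vertices {0, 1, 2, 3} are pairwise adjacent, and any tree decomposition puts a clique entirely inside one bag — forcing width ≥ 3. Therefore the treewidth is 3.

Treewidth 3.
One such decomposition:
Bags: B1 = {0, 1, 2, 4}  B2 = {0, 1, 2, 3}  B3 = {0, 1, 2, 5}
Tree: B1–B2, B1–B3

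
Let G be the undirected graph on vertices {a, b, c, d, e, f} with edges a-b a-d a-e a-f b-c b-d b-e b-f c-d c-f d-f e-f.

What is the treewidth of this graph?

3

A width-3 tree decomposition is:
Bags: B1 = {a, b, e, f}  B2 = {a, b, d, f}  B3 = {b, c, d, f}
Tree: B1–B2, B2–B3
Every bag has size at most 4, so the width is 4 − 1 = 3 and tw(G) ≤ 3. Conversely, {b, c, d, f} is a clique of size 4, and the vertices of any clique must share a bag in every tree decomposition; so some bag has ≥ 4 vertices and tw(G) ≥ 3. Hence tw(G) = 3 exactly.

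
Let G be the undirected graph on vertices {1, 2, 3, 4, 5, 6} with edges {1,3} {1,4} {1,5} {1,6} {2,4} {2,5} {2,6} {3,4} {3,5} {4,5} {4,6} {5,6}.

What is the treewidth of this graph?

A width-3 tree decomposition is:
Bags: B1 = {1, 4, 5, 6}  B2 = {2, 4, 5, 6}  B3 = {1, 3, 4, 5}
Tree: B1–B2, B1–B3
Each bag holds 4 vertices, so the decomposition has width 3, which upper-bounds the treewidth. For the lower bound, the 4 vertices {1, 3, 4, 5} are pairwise adjacent, and any tree decomposition puts a clique entirely inside one bag — forcing width ≥ 3. Combining the bounds, tw(G) = 3.

3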